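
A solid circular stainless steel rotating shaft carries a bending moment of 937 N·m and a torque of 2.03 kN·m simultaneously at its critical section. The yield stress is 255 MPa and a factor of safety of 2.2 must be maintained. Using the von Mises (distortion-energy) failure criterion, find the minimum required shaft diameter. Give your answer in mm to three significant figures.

d = 55.9 mm

σ_allow = σ_y/n = 255/2.2 = 115.9 MPa.
For a solid shaft σ_b = 32M/(πd³) and τ = 16T/(πd³), so the von Mises stress is σ' = (16/πd³)·√(4M²+3T²).
√(4M²+3T²) = √(4×(937000)² + 3×(2.030×10^6)²) = 3.984×10^6 N·mm.
d³ = 16×3.984×10^6/(π×115.9) = 175100 mm³.
d = 55.94 mm.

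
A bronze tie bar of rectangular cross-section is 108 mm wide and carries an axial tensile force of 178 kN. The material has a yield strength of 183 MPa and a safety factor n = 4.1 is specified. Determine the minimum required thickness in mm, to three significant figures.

σ_allow = 183/4.1 = 44.63 MPa.
Required area A = F/σ_allow = 178000/44.63 = 3988 mm².
t = A/w = 3988/108 = 36.93 mm.

t = 36.9 mm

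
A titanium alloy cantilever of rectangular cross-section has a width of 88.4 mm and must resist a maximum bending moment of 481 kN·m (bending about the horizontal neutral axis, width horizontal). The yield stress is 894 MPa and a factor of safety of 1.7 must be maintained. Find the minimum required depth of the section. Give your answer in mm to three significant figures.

σ_allow = 894/1.7 = 525.9 MPa.
For a rectangular section σ = 6M/(bh²), so h² = 6M/(b σ_allow) = 6×4.8100×10^8/(88.4×525.9) = 62080 mm².
h = 249.2 mm.

h = 249 mm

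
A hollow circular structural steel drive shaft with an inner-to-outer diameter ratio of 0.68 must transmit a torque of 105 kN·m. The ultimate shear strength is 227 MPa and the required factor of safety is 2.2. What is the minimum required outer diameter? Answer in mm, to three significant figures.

τ_allow = 227/2.2 = 103.2 MPa.
For a hollow shaft τ = 16T/[πd_o³(1−k⁴)] with k = 0.68, so 1−k⁴ = 0.7862.
d_o³ = 16T/[π τ_allow (1−k⁴)] = 16×1.0500×10^8/(π×103.2×0.7862) = 6.592×10^6 mm³.
d_o = 187.5 mm.

d_o = 188 mm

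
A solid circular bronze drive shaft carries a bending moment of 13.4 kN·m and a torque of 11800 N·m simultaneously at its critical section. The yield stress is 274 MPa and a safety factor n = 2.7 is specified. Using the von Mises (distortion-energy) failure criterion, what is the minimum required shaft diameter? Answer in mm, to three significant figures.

d = 119 mm

σ_allow = σ_y/n = 274/2.7 = 101.5 MPa.
For a solid shaft σ_b = 32M/(πd³) and τ = 16T/(πd³), so the von Mises stress is σ' = (16/πd³)·√(4M²+3T²).
√(4M²+3T²) = √(4×(1.340×10^7)² + 3×(1.180×10^7)²) = 3.370×10^7 N·mm.
d³ = 16×3.370×10^7/(π×101.5) = 1.691×10^6 mm³.
d = 119.1 mm.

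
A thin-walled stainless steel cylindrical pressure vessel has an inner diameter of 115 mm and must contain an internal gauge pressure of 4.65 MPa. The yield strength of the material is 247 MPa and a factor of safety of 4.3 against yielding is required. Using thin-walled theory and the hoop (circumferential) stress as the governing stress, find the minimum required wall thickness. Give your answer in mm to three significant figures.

σ_allow = 247/4.3 = 57.44 MPa.
Hoop stress σ_h = pD/(2t), so t = pD/(2σ_allow) = 4.65×115/(2×57.44) = 4.655 mm.

t = 4.65 mm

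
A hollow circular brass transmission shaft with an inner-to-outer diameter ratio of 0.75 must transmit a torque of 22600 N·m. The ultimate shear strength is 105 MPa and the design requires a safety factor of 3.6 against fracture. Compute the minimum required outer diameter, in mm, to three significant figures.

d_o = 179 mm

τ_allow = 105/3.6 = 29.17 MPa.
For a hollow shaft τ = 16T/[πd_o³(1−k⁴)] with k = 0.75, so 1−k⁴ = 0.6836.
d_o³ = 16T/[π τ_allow (1−k⁴)] = 16×2.2600×10^7/(π×29.17×0.6836) = 5.773×10^6 mm³.
d_o = 179.4 mm.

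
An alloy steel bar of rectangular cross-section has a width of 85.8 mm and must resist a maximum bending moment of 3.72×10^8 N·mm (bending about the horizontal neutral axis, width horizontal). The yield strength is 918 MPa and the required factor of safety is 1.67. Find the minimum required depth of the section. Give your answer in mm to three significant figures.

h = 218 mm

σ_allow = 918/1.67 = 549.7 MPa.
For a rectangular section σ = 6M/(bh²), so h² = 6M/(b σ_allow) = 6×3.7200×10^8/(85.8×549.7) = 47320 mm².
h = 217.5 mm.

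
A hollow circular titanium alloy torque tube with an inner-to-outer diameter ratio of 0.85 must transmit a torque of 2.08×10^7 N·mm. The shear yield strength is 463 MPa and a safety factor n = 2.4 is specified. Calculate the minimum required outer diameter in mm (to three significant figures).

d_o = 105 mm

τ_allow = 463/2.4 = 192.9 MPa.
For a hollow shaft τ = 16T/[πd_o³(1−k⁴)] with k = 0.85, so 1−k⁴ = 0.4780.
d_o³ = 16T/[π τ_allow (1−k⁴)] = 16×2.0800×10^7/(π×192.9×0.4780) = 1.149×10^6 mm³.
d_o = 104.7 mm.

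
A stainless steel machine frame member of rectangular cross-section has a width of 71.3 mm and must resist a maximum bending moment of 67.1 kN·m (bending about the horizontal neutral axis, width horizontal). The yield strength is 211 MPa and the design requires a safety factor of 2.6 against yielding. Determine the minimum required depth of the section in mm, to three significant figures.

σ_allow = 211/2.6 = 81.15 MPa.
For a rectangular section σ = 6M/(bh²), so h² = 6M/(b σ_allow) = 6×6.7100×10^7/(71.3×81.15) = 69580 mm².
h = 263.8 mm.

h = 264 mm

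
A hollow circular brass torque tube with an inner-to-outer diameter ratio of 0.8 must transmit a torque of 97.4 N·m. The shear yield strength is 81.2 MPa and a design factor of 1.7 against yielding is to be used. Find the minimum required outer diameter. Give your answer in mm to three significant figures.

d_o = 26.0 mm

τ_allow = 81.2/1.7 = 47.76 MPa.
For a hollow shaft τ = 16T/[πd_o³(1−k⁴)] with k = 0.8, so 1−k⁴ = 0.5904.
d_o³ = 16T/[π τ_allow (1−k⁴)] = 16×97400/(π×47.76×0.5904) = 17590 mm³.
d_o = 26.01 mm.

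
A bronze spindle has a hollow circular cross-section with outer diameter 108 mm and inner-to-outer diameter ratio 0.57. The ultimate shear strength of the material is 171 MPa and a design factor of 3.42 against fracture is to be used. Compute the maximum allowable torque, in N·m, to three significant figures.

τ_allow = 171/3.42 = 50.00 MPa.
For a hollow shaft T_allow = τ_allow·πd_o³(1−k⁴)/16 with 1−k⁴ = 0.8944, so πd_o³(1−k⁴)/16 = 221200 mm³.
T_allow = 50.00×221200 = 1.106×10^7 N·mm = 11060 N·m.

T_allow = 11100 N·m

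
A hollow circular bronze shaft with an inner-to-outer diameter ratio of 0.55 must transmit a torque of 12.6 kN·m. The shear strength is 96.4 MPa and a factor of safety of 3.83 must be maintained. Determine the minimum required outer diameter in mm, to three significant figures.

τ_allow = 96.4/3.83 = 25.17 MPa.
For a hollow shaft τ = 16T/[πd_o³(1−k⁴)] with k = 0.55, so 1−k⁴ = 0.9085.
d_o³ = 16T/[π τ_allow (1−k⁴)] = 16×1.2600×10^7/(π×25.17×0.9085) = 2.806×10^6 mm³.
d_o = 141.1 mm.

d_o = 141 mm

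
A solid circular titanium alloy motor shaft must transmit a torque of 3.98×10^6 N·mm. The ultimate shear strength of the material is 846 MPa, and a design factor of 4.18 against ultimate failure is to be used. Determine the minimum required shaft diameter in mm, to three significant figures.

d = 46.4 mm

Allowable shear stress τ_allow = 846/4.18 = 202.4 MPa.
For a solid shaft τ = 16T/(πd³), so d³ = 16T/(π τ_allow) = 16×3980000/(π×202.4) = 100200 mm³.
d = (100200)^(1/3) = 46.44 mm.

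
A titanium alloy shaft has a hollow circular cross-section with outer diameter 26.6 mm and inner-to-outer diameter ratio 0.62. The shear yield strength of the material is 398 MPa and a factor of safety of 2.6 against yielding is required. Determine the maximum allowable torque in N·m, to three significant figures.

τ_allow = 398/2.6 = 153.1 MPa.
For a hollow shaft T_allow = τ_allow·πd_o³(1−k⁴)/16 with 1−k⁴ = 0.8522, so πd_o³(1−k⁴)/16 = 3149 mm³.
T_allow = 153.1×3149 = 482100 N·mm = 482.1 N·m.

T_allow = 482 N·m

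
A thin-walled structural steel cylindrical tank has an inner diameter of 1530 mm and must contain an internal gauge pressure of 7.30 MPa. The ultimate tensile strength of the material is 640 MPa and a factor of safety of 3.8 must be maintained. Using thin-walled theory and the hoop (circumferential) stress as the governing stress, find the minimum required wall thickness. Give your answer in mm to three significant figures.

t = 33.2 mm

σ_allow = 640/3.8 = 168.4 MPa.
Hoop stress σ_h = pD/(2t), so t = pD/(2σ_allow) = 7.30×1530/(2×168.4) = 33.16 mm.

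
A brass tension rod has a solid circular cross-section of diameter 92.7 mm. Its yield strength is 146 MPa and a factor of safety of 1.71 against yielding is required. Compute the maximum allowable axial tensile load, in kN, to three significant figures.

σ_allow = 146/1.71 = 85.38 MPa.
A = πd²/4 = π×92.7²/4 = 6749 mm².
F_allow = σ_allow × A = 85.38×6749 = 576200 N.

F_allow = 576 kN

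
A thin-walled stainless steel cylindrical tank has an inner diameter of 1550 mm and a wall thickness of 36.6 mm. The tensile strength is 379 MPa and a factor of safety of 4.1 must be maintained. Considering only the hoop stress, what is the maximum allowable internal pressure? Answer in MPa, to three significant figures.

σ_allow = 379/4.1 = 92.44 MPa.
σ_h = pD/(2t) → p_allow = 2σ_allow t/D = 2×92.44×36.6/1550 = 4.366 MPa.

p_allow = 4.37 MPa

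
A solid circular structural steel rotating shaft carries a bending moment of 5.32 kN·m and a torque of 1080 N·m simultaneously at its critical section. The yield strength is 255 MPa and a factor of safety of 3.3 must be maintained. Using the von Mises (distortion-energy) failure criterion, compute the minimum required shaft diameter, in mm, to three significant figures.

σ_allow = σ_y/n = 255/3.3 = 77.27 MPa.
For a solid shaft σ_b = 32M/(πd³) and τ = 16T/(πd³), so the von Mises stress is σ' = (16/πd³)·√(4M²+3T²).
√(4M²+3T²) = √(4×(5.320×10^6)² + 3×(1.080×10^6)²) = 1.080×10^7 N·mm.
d³ = 16×1.080×10^7/(π×77.27) = 712000 mm³.
d = 89.30 mm.

d = 89.3 mm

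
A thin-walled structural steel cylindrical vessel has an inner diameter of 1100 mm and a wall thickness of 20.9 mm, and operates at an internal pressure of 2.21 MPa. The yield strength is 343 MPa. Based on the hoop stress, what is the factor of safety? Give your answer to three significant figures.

σ_h = pD/(2t) = 2.21×1100/(2×20.9) = 58.16 MPa.
n = 343/58.16 = 5.898.

n = 5.90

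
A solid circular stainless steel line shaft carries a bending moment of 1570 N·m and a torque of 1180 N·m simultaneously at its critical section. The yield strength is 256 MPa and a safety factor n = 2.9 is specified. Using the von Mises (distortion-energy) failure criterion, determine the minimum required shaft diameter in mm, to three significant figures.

d = 60.0 mm

σ_allow = σ_y/n = 256/2.9 = 88.28 MPa.
For a solid shaft σ_b = 32M/(πd³) and τ = 16T/(πd³), so the von Mises stress is σ' = (16/πd³)·√(4M²+3T²).
√(4M²+3T²) = √(4×(1.570×10^6)² + 3×(1.180×10^6)²) = 3.747×10^6 N·mm.
d³ = 16×3.747×10^6/(π×88.28) = 216200 mm³.
d = 60.01 mm.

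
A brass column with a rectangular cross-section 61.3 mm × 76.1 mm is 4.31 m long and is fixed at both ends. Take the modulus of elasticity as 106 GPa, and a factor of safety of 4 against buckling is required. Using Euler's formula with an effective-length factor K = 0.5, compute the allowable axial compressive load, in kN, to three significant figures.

Buckling occurs about the weak axis: I_min = h·b³/12 = 76.1×61.3³/12 = 1.461×10^6 mm⁴ (b = 61.3 mm is the smaller dimension).
Effective length L_e = KL = 0.5×4.31 m = 2155 mm.
Euler critical load P_cr = π²EI/L_e² = π²×106000×1.461×10^6/2155² = 329100 N.
P_allow = P_cr/n = 329100/4 = 82270 N.

P_allow = 82.3 kN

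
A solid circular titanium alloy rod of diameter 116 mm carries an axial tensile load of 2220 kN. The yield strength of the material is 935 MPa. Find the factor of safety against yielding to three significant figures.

A = πd²/4 = 10570 mm².
σ = F/A = 2220000/10570 = 210.1 MPa.
n = 935/210.1 = 4.451.

n = 4.45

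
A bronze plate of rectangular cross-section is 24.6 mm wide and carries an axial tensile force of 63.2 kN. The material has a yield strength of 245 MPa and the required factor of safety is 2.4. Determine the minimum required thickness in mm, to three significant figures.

σ_allow = 245/2.4 = 102.1 MPa.
Required area A = F/σ_allow = 63200/102.1 = 619.1 mm².
t = A/w = 619.1/24.6 = 25.17 mm.

t = 25.2 mm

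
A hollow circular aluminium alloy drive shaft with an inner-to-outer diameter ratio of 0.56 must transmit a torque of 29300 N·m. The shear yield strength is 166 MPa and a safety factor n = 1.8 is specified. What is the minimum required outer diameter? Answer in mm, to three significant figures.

d_o = 122 mm

τ_allow = 166/1.8 = 92.22 MPa.
For a hollow shaft τ = 16T/[πd_o³(1−k⁴)] with k = 0.56, so 1−k⁴ = 0.9017.
d_o³ = 16T/[π τ_allow (1−k⁴)] = 16×2.9300×10^7/(π×92.22×0.9017) = 1.795×10^6 mm³.
d_o = 121.5 mm.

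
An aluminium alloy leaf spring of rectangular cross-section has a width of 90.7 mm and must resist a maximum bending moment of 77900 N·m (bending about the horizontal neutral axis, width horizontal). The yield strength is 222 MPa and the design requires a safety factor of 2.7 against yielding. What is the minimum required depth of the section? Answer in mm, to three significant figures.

h = 250 mm

σ_allow = 222/2.7 = 82.22 MPa.
For a rectangular section σ = 6M/(bh²), so h² = 6M/(b σ_allow) = 6×7.7900×10^7/(90.7×82.22) = 62670 mm².
h = 250.3 mm.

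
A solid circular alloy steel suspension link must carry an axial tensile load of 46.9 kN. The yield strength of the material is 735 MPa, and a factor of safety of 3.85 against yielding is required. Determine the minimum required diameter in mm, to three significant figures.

Allowable stress σ_allow = 735/3.85 = 190.9 MPa.
Required area A = F/σ_allow = 46900/190.9 = 245.7 mm².
A = πd²/4 → d = √(4A/π) = 17.69 mm.

d = 17.7 mm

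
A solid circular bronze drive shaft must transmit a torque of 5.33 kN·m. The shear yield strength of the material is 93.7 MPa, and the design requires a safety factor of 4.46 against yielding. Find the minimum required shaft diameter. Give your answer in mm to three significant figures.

Allowable shear stress τ_allow = 93.7/4.46 = 21.01 MPa.
For a solid shaft τ = 16T/(πd³), so d³ = 16T/(π τ_allow) = 16×5330000/(π×21.01) = 1.292×10^6 mm³.
d = (1.292×10^6)^(1/3) = 108.9 mm.

d = 109 mm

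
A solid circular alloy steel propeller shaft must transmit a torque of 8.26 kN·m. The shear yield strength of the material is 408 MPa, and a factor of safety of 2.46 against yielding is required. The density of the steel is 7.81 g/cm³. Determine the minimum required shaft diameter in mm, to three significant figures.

Allowable shear stress τ_allow = 408/2.46 = 165.9 MPa.
For a solid shaft τ = 16T/(πd³), so d³ = 16T/(π τ_allow) = 16×8260000/(π×165.9) = 253600 mm³.
d = (253600)^(1/3) = 63.30 mm.

d = 63.3 mm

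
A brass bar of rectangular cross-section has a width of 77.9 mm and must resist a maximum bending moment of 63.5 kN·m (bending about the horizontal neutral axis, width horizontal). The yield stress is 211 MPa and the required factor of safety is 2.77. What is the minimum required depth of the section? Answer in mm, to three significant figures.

h = 253 mm

σ_allow = 211/2.77 = 76.17 MPa.
For a rectangular section σ = 6M/(bh²), so h² = 6M/(b σ_allow) = 6×6.3500×10^7/(77.9×76.17) = 64210 mm².
h = 253.4 mm.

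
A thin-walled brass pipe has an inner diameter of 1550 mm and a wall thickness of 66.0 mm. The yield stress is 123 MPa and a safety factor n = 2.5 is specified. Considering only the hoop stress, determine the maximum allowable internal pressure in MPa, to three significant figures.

p_allow = 4.19 MPa

σ_allow = 123/2.5 = 49.20 MPa.
σ_h = pD/(2t) → p_allow = 2σ_allow t/D = 2×49.20×66.0/1550 = 4.190 MPa.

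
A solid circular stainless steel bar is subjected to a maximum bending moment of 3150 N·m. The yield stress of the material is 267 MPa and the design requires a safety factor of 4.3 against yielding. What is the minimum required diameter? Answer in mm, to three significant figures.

σ_allow = 267/4.3 = 62.09 MPa.
For a solid circular section σ = 32M/(πd³), so d³ = 32M/(π σ_allow) = 32×3150000/(π×62.09) = 516700 mm³.
d = 80.25 mm.

d = 80.2 mm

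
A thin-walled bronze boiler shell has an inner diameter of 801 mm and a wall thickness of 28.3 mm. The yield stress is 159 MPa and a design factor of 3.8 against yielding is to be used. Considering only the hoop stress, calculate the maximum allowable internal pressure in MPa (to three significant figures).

σ_allow = 159/3.8 = 41.84 MPa.
σ_h = pD/(2t) → p_allow = 2σ_allow t/D = 2×41.84×28.3/801 = 2.957 MPa.

p_allow = 2.96 MPa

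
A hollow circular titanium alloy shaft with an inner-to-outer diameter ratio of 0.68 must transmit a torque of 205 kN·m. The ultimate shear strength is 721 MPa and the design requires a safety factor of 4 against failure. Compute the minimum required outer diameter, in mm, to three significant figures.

τ_allow = 721/4 = 180.2 MPa.
For a hollow shaft τ = 16T/[πd_o³(1−k⁴)] with k = 0.68, so 1−k⁴ = 0.7862.
d_o³ = 16T/[π τ_allow (1−k⁴)] = 16×2.0500×10^8/(π×180.2×0.7862) = 7.368×10^6 mm³.
d_o = 194.6 mm.

d_o = 195 mm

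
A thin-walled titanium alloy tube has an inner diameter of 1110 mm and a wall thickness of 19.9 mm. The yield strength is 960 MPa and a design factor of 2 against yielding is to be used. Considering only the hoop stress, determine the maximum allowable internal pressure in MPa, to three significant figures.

p_allow = 17.2 MPa

σ_allow = 960/2 = 480.0 MPa.
σ_h = pD/(2t) → p_allow = 2σ_allow t/D = 2×480.0×19.9/1110 = 17.21 MPa.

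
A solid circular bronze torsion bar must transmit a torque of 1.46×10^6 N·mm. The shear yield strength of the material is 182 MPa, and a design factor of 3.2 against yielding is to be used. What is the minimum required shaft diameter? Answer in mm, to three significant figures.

Allowable shear stress τ_allow = 182/3.2 = 56.88 MPa.
For a solid shaft τ = 16T/(πd³), so d³ = 16T/(π τ_allow) = 16×1460000/(π×56.88) = 130700 mm³.
d = (130700)^(1/3) = 50.75 mm.

d = 50.8 mm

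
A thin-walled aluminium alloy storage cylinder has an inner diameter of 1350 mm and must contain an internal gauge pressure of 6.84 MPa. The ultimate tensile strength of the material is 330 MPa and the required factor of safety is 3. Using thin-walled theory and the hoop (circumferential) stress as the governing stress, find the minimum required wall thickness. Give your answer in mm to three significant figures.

σ_allow = 330/3 = 110.0 MPa.
Hoop stress σ_h = pD/(2t), so t = pD/(2σ_allow) = 6.84×1350/(2×110.0) = 41.97 mm.

t = 42.0 mm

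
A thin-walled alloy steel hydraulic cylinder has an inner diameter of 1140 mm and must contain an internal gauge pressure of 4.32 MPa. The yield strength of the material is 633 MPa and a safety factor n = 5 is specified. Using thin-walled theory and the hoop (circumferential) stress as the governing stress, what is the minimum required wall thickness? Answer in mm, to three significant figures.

t = 19.5 mm

σ_allow = 633/5 = 126.6 MPa.
Hoop stress σ_h = pD/(2t), so t = pD/(2σ_allow) = 4.32×1140/(2×126.6) = 19.45 mm.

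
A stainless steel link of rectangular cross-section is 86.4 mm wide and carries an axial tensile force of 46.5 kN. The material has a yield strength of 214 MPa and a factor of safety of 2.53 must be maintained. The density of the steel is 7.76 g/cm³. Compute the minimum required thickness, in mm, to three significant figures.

t = 6.36 mm

σ_allow = 214/2.53 = 84.58 MPa.
Required area A = F/σ_allow = 46500/84.58 = 549.7 mm².
t = A/w = 549.7/86.4 = 6.363 mm.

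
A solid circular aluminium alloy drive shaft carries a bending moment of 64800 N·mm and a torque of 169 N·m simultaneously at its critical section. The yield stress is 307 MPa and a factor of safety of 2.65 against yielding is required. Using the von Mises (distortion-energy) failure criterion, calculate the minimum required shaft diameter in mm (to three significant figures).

σ_allow = σ_y/n = 307/2.65 = 115.8 MPa.
For a solid shaft σ_b = 32M/(πd³) and τ = 16T/(πd³), so the von Mises stress is σ' = (16/πd³)·√(4M²+3T²).
√(4M²+3T²) = √(4×(64800)² + 3×(169000)²) = 320100 N·mm.
d³ = 16×320100/(π×115.8) = 14070 mm³.
d = 24.14 mm.

d = 24.1 mm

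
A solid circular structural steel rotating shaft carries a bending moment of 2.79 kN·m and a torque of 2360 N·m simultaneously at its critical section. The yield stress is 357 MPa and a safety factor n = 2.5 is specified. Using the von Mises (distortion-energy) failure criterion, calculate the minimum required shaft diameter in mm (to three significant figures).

d = 62.7 mm

σ_allow = σ_y/n = 357/2.5 = 142.8 MPa.
For a solid shaft σ_b = 32M/(πd³) and τ = 16T/(πd³), so the von Mises stress is σ' = (16/πd³)·√(4M²+3T²).
√(4M²+3T²) = √(4×(2.790×10^6)² + 3×(2.360×10^6)²) = 6.917×10^6 N·mm.
d³ = 16×6.917×10^6/(π×142.8) = 246700 mm³.
d = 62.72 mm.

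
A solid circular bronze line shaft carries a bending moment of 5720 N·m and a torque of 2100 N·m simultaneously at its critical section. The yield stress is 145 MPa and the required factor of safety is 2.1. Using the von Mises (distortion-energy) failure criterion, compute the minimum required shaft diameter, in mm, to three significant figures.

σ_allow = σ_y/n = 145/2.1 = 69.05 MPa.
For a solid shaft σ_b = 32M/(πd³) and τ = 16T/(πd³), so the von Mises stress is σ' = (16/πd³)·√(4M²+3T²).
√(4M²+3T²) = √(4×(5.720×10^6)² + 3×(2.100×10^6)²) = 1.200×10^7 N·mm.
d³ = 16×1.200×10^7/(π×69.05) = 885400 mm³.
d = 96.03 mm.

d = 96.0 mm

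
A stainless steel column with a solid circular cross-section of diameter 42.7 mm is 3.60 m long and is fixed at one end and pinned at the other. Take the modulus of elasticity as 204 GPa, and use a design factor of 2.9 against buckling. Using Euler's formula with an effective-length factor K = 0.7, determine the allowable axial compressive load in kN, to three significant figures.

P_allow = 17.8 kN

I = πd⁴/64 = π×42.7⁴/64 = 163200 mm⁴.
Effective length L_e = KL = 0.7×3.60 m = 2520 mm.
Euler critical load P_cr = π²EI/L_e² = π²×204000×163200/2520² = 51740 N.
P_allow = P_cr/n = 51740/2.9 = 17840 N.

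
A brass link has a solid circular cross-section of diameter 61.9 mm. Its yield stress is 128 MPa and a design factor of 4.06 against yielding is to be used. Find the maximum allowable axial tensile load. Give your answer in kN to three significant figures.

F_allow = 94.9 kN

σ_allow = 128/4.06 = 31.53 MPa.
A = πd²/4 = π×61.9²/4 = 3009 mm².
F_allow = σ_allow × A = 31.53×3009 = 94880 N.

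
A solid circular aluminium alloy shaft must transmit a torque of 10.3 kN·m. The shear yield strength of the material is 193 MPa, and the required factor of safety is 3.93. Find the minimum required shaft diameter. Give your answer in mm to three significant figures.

Allowable shear stress τ_allow = 193/3.93 = 49.11 MPa.
For a solid shaft τ = 16T/(πd³), so d³ = 16T/(π τ_allow) = 16×1.0300×10^7/(π×49.11) = 1.068×10^6 mm³.
d = (1.068×10^6)^(1/3) = 102.2 mm.

d = 102 mm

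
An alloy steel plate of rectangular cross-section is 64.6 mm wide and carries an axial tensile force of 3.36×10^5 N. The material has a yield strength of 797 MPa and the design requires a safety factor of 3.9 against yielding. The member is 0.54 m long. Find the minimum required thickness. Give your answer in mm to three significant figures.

t = 25.5 mm

σ_allow = 797/3.9 = 204.4 MPa.
Required area A = F/σ_allow = 336000/204.4 = 1644 mm².
t = A/w = 1644/64.6 = 25.45 mm.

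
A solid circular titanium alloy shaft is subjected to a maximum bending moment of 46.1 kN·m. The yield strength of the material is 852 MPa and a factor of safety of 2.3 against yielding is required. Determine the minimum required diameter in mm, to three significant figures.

σ_allow = 852/2.3 = 370.4 MPa.
For a solid circular section σ = 32M/(πd³), so d³ = 32M/(π σ_allow) = 32×4.6100×10^7/(π×370.4) = 1.268×10^6 mm³.
d = 108.2 mm.

d = 108 mm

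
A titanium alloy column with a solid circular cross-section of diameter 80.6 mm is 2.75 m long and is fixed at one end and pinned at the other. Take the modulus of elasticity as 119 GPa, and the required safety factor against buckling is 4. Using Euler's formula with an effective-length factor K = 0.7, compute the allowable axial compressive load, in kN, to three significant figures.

P_allow = 164 kN

I = πd⁴/64 = π×80.6⁴/64 = 2.072×10^6 mm⁴.
Effective length L_e = KL = 0.7×2.75 m = 1925 mm.
Euler critical load P_cr = π²EI/L_e² = π²×119000×2.072×10^6/1925² = 656600 N.
P_allow = P_cr/n = 656600/4 = 164100 N.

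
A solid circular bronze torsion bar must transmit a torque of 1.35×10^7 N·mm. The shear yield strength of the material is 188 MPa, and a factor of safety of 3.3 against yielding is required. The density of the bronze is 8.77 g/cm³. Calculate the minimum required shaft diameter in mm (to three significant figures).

Allowable shear stress τ_allow = 188/3.3 = 56.97 MPa.
For a solid shaft τ = 16T/(πd³), so d³ = 16T/(π τ_allow) = 16×1.3500×10^7/(π×56.97) = 1.207×10^6 mm³.
d = (1.207×10^6)^(1/3) = 106.5 mm.

d = 106 mm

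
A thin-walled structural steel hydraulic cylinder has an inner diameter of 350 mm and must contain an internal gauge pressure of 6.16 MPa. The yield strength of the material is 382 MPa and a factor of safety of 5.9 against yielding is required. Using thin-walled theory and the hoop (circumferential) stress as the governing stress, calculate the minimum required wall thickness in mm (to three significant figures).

t = 16.6 mm

σ_allow = 382/5.9 = 64.75 MPa.
Hoop stress σ_h = pD/(2t), so t = pD/(2σ_allow) = 6.16×350/(2×64.75) = 16.65 mm.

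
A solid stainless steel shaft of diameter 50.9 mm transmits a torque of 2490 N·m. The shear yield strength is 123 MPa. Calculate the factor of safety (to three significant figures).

τ = 16T/(πd³) = 16×2490000/(π×50.9³) = 96.16 MPa.
n = τ_limit/τ = 123/96.16 = 1.279.

n = 1.28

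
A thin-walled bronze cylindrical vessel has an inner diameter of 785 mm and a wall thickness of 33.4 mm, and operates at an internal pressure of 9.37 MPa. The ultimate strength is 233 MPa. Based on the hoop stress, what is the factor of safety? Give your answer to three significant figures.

n = 2.12

σ_h = pD/(2t) = 9.37×785/(2×33.4) = 110.1 MPa.
n = 233/110.1 = 2.116.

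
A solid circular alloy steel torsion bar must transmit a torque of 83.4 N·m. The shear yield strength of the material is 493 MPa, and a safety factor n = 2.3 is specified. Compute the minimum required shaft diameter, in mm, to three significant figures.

d = 12.6 mm

Allowable shear stress τ_allow = 493/2.3 = 214.3 MPa.
For a solid shaft τ = 16T/(πd³), so d³ = 16T/(π τ_allow) = 16×83400/(π×214.3) = 1982 mm³.
d = (1982)^(1/3) = 12.56 mm.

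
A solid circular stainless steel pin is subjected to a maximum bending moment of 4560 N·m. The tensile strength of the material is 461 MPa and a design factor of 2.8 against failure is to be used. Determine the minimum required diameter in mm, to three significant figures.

d = 65.6 mm

σ_allow = 461/2.8 = 164.6 MPa.
For a solid circular section σ = 32M/(πd³), so d³ = 32M/(π σ_allow) = 32×4560000/(π×164.6) = 282100 mm³.
d = 65.59 mm.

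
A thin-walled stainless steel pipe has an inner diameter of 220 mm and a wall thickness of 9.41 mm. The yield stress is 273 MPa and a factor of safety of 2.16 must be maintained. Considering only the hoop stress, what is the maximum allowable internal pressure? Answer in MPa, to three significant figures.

p_allow = 10.8 MPa

σ_allow = 273/2.16 = 126.4 MPa.
σ_h = pD/(2t) → p_allow = 2σ_allow t/D = 2×126.4×9.41/220 = 10.81 MPa.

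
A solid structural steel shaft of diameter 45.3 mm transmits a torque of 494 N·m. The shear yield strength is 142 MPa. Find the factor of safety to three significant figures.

τ = 16T/(πd³) = 16×494000/(π×45.3³) = 27.06 MPa.
n = τ_limit/τ = 142/27.06 = 5.247.

n = 5.25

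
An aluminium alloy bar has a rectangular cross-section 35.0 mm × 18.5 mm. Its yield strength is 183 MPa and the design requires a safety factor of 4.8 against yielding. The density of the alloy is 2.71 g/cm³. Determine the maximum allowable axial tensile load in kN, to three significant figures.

σ_allow = 183/4.8 = 38.12 MPa.
A = 35.0×18.5 = 647.5 mm².
F_allow = σ_allow × A = 38.12×647.5 = 24690 N.

F_allow = 24.7 kN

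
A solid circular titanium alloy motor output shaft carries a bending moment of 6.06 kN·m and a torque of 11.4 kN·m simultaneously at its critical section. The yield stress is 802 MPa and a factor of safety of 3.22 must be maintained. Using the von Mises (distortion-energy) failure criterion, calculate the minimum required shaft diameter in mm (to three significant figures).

d = 78.0 mm

σ_allow = σ_y/n = 802/3.22 = 249.1 MPa.
For a solid shaft σ_b = 32M/(πd³) and τ = 16T/(πd³), so the von Mises stress is σ' = (16/πd³)·√(4M²+3T²).
√(4M²+3T²) = √(4×(6.060×10^6)² + 3×(1.140×10^7)²) = 2.317×10^7 N·mm.
d³ = 16×2.317×10^7/(π×249.1) = 473700 mm³.
d = 77.96 mm.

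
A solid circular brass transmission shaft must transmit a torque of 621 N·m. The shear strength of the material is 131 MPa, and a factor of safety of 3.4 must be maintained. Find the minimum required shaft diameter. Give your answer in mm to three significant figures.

d = 43.5 mm

Allowable shear stress τ_allow = 131/3.4 = 38.53 MPa.
For a solid shaft τ = 16T/(πd³), so d³ = 16T/(π τ_allow) = 16×621000/(π×38.53) = 82090 mm³.
d = (82090)^(1/3) = 43.46 mm.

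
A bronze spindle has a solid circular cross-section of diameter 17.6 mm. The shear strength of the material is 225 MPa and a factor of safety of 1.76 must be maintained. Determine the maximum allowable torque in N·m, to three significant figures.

τ_allow = 225/1.76 = 127.8 MPa.
For a solid shaft T_allow = τ_allow·πd³/16; πd³/16 = π×17.6³/16 = 1070 mm³.
T_allow = 127.8×1070 = 136800 N·mm = 136.8 N·m.

T_allow = 137 N·m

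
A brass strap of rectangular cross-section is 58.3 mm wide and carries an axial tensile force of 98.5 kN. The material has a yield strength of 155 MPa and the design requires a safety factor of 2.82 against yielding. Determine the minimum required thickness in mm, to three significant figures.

t = 30.7 mm

σ_allow = 155/2.82 = 54.96 MPa.
Required area A = F/σ_allow = 98500/54.96 = 1792 mm².
t = A/w = 1792/58.3 = 30.74 mm.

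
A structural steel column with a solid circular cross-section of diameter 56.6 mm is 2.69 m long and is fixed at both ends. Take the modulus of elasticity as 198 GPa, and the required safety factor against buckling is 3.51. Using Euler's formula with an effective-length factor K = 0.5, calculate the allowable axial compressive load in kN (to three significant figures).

P_allow = 155 kN

I = πd⁴/64 = π×56.6⁴/64 = 503800 mm⁴.
Effective length L_e = KL = 0.5×2.69 m = 1345 mm.
Euler critical load P_cr = π²EI/L_e² = π²×198000×503800/1345² = 544200 N.
P_allow = P_cr/n = 544200/3.51 = 155000 N.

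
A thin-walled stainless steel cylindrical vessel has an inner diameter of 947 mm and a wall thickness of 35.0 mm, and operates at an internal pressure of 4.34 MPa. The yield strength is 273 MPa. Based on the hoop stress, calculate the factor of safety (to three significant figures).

σ_h = pD/(2t) = 4.34×947/(2×35.0) = 58.71 MPa.
n = 273/58.71 = 4.650.

n = 4.65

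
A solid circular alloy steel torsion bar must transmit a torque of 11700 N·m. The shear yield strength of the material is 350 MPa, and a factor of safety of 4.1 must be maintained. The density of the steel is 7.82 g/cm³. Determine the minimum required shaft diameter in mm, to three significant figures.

d = 88.7 mm

Allowable shear stress τ_allow = 350/4.1 = 85.37 MPa.
For a solid shaft τ = 16T/(πd³), so d³ = 16T/(π τ_allow) = 16×1.1700×10^7/(π×85.37) = 698000 mm³.
d = (698000)^(1/3) = 88.71 mm.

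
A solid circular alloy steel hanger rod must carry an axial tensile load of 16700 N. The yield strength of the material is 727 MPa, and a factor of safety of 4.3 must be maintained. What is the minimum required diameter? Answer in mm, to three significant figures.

d = 11.2 mm

Allowable stress σ_allow = 727/4.3 = 169.1 MPa.
Required area A = F/σ_allow = 16700/169.1 = 98.78 mm².
A = πd²/4 → d = √(4A/π) = 11.21 mm.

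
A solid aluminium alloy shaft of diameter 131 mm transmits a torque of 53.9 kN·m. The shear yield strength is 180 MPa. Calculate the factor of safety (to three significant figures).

τ = 16T/(πd³) = 16×5.3900×10^7/(π×131³) = 122.1 MPa.
n = τ_limit/τ = 180/122.1 = 1.474.

n = 1.47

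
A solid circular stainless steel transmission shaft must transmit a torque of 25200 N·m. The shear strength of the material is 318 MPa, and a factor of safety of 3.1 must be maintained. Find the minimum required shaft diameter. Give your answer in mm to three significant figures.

Allowable shear stress τ_allow = 318/3.1 = 102.6 MPa.
For a solid shaft τ = 16T/(πd³), so d³ = 16T/(π τ_allow) = 16×2.5200×10^7/(π×102.6) = 1.251×10^6 mm³.
d = (1.251×10^6)^(1/3) = 107.8 mm.

d = 108 mm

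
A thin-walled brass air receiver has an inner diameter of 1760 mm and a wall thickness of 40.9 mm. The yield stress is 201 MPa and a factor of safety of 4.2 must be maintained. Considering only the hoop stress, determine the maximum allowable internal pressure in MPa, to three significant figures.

σ_allow = 201/4.2 = 47.86 MPa.
σ_h = pD/(2t) → p_allow = 2σ_allow t/D = 2×47.86×40.9/1760 = 2.224 MPa.

p_allow = 2.22 MPa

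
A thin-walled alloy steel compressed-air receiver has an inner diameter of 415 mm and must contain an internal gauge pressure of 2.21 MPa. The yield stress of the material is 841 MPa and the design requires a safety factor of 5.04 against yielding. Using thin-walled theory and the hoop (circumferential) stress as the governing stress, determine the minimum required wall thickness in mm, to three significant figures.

t = 2.75 mm

σ_allow = 841/5.04 = 166.9 MPa.
Hoop stress σ_h = pD/(2t), so t = pD/(2σ_allow) = 2.21×415/(2×166.9) = 2.748 mm.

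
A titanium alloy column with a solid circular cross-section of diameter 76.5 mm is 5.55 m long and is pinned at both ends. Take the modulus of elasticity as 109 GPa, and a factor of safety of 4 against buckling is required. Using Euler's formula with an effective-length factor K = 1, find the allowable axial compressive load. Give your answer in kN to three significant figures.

P_allow = 14.7 kN

I = πd⁴/64 = π×76.5⁴/64 = 1.681×10^6 mm⁴.
Effective length L_e = KL = 1×5.55 m = 5550 mm.
Euler critical load P_cr = π²EI/L_e² = π²×109000×1.681×10^6/5550² = 58720 N.
P_allow = P_cr/n = 58720/4 = 14680 N.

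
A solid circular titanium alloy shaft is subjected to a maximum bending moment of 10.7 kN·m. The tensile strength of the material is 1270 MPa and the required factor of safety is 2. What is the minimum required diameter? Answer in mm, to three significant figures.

σ_allow = 1270/2 = 635.0 MPa.
For a solid circular section σ = 32M/(πd³), so d³ = 32M/(π σ_allow) = 32×1.0700×10^7/(π×635.0) = 171600 mm³.
d = 55.57 mm.

d = 55.6 mm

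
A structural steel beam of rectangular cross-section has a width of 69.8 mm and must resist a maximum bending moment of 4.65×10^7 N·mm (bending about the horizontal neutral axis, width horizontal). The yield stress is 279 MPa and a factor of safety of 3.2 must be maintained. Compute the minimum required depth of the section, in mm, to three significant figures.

σ_allow = 279/3.2 = 87.19 MPa.
For a rectangular section σ = 6M/(bh²), so h² = 6M/(b σ_allow) = 6×4.6500×10^7/(69.8×87.19) = 45850 mm².
h = 214.1 mm.

h = 214 mm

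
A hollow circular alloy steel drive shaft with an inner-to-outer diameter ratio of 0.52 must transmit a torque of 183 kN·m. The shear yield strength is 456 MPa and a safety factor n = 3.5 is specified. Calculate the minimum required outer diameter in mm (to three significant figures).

τ_allow = 456/3.5 = 130.3 MPa.
For a hollow shaft τ = 16T/[πd_o³(1−k⁴)] with k = 0.52, so 1−k⁴ = 0.9269.
d_o³ = 16T/[π τ_allow (1−k⁴)] = 16×1.8300×10^8/(π×130.3×0.9269) = 7.718×10^6 mm³.
d_o = 197.6 mm.

d_o = 198 mm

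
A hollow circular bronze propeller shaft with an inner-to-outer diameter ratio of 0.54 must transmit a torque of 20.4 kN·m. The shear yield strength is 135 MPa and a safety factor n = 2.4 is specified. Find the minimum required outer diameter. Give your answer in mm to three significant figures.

d_o = 126 mm

τ_allow = 135/2.4 = 56.25 MPa.
For a hollow shaft τ = 16T/[πd_o³(1−k⁴)] with k = 0.54, so 1−k⁴ = 0.9150.
d_o³ = 16T/[π τ_allow (1−k⁴)] = 16×2.0400×10^7/(π×56.25×0.9150) = 2.019×10^6 mm³.
d_o = 126.4 mm.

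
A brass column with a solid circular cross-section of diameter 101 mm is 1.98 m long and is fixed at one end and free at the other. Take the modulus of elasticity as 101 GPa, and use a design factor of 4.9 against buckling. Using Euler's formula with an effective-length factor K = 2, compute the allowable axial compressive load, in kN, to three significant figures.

I = πd⁴/64 = π×101⁴/64 = 5.108×10^6 mm⁴.
Effective length L_e = KL = 2×1.98 m = 3960 mm.
Euler critical load P_cr = π²EI/L_e² = π²×101000×5.108×10^6/3960² = 324700 N.
P_allow = P_cr/n = 324700/4.9 = 66270 N.

P_allow = 66.3 kN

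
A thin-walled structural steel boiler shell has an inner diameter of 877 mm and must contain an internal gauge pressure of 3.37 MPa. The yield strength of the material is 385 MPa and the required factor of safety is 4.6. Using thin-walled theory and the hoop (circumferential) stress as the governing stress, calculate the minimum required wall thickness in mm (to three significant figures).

t = 17.7 mm

σ_allow = 385/4.6 = 83.70 MPa.
Hoop stress σ_h = pD/(2t), so t = pD/(2σ_allow) = 3.37×877/(2×83.70) = 17.66 mm.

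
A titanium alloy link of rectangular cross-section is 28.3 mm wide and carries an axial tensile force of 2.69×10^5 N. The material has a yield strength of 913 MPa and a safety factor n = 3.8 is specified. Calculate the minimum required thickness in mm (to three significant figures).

σ_allow = 913/3.8 = 240.3 MPa.
Required area A = F/σ_allow = 269000/240.3 = 1120 mm².
t = A/w = 1120/28.3 = 39.56 mm.

t = 39.6 mm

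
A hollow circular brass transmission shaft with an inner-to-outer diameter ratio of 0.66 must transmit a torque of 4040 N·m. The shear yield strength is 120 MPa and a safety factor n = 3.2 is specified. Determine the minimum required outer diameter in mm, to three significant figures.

τ_allow = 120/3.2 = 37.50 MPa.
For a hollow shaft τ = 16T/[πd_o³(1−k⁴)] with k = 0.66, so 1−k⁴ = 0.8103.
d_o³ = 16T/[π τ_allow (1−k⁴)] = 16×4040000/(π×37.50×0.8103) = 677200 mm³.
d_o = 87.81 mm.

d_o = 87.8 mm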